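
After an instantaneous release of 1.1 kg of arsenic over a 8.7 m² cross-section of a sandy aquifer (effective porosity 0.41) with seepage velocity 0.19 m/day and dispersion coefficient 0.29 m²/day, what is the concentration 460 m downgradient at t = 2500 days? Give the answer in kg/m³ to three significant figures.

0.00299 kg/m³

For an instantaneous plane source, C(x,t) = M/(n_e·A·√(4πDt)) · exp(−(x−vt)²/(4Dt)), with n_e·A the pore (flow) area.
Plume center vt = 0.19 × 2500 = 475 m, so the well at 460 m is 15 m upgradient of the peak.
√(4πDt) = 95.45 m, giving peak height M/(n_e·A·√(4πDt)) = 1.1/(0.41 × 8.7 × 95.45) = 0.003231 kg/m³.
(x−vt)²/(4Dt) = (-15)²/(4 × 0.29 × 2500) = 0.07759; exp(−0.07759) = 0.9253.
C = 0.003231 × 0.9253 = 0.00299 kg/m³.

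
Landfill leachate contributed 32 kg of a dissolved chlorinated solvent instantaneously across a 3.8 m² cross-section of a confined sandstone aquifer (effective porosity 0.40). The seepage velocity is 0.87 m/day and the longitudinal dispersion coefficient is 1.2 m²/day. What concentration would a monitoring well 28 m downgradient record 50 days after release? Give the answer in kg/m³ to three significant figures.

For an instantaneous plane source, C(x,t) = M/(n_e·A·√(4πDt)) · exp(−(x−vt)²/(4Dt)), with n_e·A the pore (flow) area.
Plume center vt = 0.87 × 50 = 43.5 m, so the well at 28 m is 15.5 m upgradient of the peak.
√(4πDt) = 27.46 m, giving peak height M/(n_e·A·√(4πDt)) = 32/(0.40 × 3.8 × 27.46) = 0.7667 kg/m³.
(x−vt)²/(4Dt) = (-15.5)²/(4 × 1.2 × 50) = 1.001; exp(−1.001) = 0.3675.
C = 0.7667 × 0.3675 = 0.282 kg/m³.

0.282 kg/m³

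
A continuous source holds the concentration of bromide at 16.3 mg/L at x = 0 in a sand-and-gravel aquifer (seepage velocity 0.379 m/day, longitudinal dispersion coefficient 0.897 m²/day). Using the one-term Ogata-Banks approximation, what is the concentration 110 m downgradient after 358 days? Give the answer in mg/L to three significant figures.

13.8 mg/L

For a continuous step input, C/C₀ ≈ ½·erfc((x−vt)/(2√(Dt))).
vt = 0.379 × 358 = 135.682 m and 2√(Dt) = 2√(0.897 × 358) = 35.84 m.
Argument (x−vt)/(2√(Dt)) = (110 − 135.682)/35.84 = -0.7166; ½·erfc(-0.7166) = 0.8446.
C = 16.3 × 0.8446 = 13.8 mg/L.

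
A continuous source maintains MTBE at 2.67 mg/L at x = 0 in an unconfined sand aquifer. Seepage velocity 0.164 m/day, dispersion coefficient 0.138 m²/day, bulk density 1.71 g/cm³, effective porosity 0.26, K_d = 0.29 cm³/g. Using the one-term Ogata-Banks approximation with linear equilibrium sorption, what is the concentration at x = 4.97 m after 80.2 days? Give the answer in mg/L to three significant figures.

1.16 mg/L

Retardation factor R = 1 + ρ_b·K_d/n = 1 + 1.71 × 0.29/0.26 = 2.907.
Sorption retards both mechanisms: v_R = v/R = 0.05642 m/day, D_R = D/R = 0.04747 m²/day.
v_R·t = 0.05642 × 80.2 = 4.524884 m; 2√(D_R t) = 3.902 m; argument = (4.97 − 4.524884)/3.902 = 0.1141.
C = C₀ × ½·erfc(0.1141) = 2.67 × 0.4359 = 1.16 mg/L.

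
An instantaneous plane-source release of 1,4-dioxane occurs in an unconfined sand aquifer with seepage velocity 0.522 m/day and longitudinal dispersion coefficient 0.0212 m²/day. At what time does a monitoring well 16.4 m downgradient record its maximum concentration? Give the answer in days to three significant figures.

For the 1D instantaneous-source solution, setting ∂C/∂t = 0 at fixed x gives v²t² + 2Dt − x² = 0, so t = (√(D² + v²x²) − D)/v².
√(D² + v²x²) = √(0.0212² + 0.522² × 16.4²) = 8.561; v² = 0.272484.
t = (8.561 − 0.0212)/0.272484 = 31.3 days (vs. the pure-advection estimate x/v = 31.4 d).

31.3 days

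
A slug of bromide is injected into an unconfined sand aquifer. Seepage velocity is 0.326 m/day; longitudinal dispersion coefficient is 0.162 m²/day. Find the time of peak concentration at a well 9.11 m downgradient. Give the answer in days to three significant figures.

26.5 days

For the 1D instantaneous-source solution, setting ∂C/∂t = 0 at fixed x gives v²t² + 2Dt − x² = 0, so t = (√(D² + v²x²) − D)/v².
√(D² + v²x²) = √(0.162² + 0.326² × 9.11²) = 2.974; v² = 0.106276.
t = (2.974 − 0.162)/0.106276 = 26.5 days (vs. the pure-advection estimate x/v = 27.9 d).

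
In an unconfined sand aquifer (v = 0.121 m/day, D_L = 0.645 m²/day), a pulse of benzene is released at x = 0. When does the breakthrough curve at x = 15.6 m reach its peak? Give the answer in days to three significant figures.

For the 1D instantaneous-source solution, setting ∂C/∂t = 0 at fixed x gives v²t² + 2Dt − x² = 0, so t = (√(D² + v²x²) − D)/v².
√(D² + v²x²) = √(0.645² + 0.121² × 15.6²) = 1.995; v² = 0.014641.
t = (1.995 − 0.645)/0.014641 = 92.2 days (vs. the pure-advection estimate x/v = 129 d).

92.2 days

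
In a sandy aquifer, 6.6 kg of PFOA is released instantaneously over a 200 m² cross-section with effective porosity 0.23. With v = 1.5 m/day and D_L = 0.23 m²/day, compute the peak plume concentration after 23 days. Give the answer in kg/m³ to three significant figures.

The peak of an instantaneous 1D plume sits at x = vt; there the Gaussian factor is 1 and C_max = M/(n_e·A·√(4πDt)), where n_e·A is the pore area the mass is dissolved in.
√(4πDt) = √(4π × 0.23 × 23) = 8.153 m, so C_max = 6.6/(0.23 × 200 × 8.153) = 0.0176 kg/m³.

0.0176 kg/m³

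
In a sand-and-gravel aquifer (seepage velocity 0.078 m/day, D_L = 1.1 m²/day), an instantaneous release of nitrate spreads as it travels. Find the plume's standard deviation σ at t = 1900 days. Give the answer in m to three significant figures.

64.7 m

Dispersive spreading gives a Gaussian with σ² = 2Dt; advection only shifts the center.
σ = √(2 × 1.1 × 1900) = 64.7 m.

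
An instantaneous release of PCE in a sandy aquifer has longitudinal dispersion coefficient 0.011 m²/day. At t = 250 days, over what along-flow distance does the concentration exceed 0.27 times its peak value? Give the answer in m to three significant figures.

7.59 m

The plume is Gaussian with σ = √(2Dt) = √(2 × 0.011 × 250) = 2.345 m.
C/C_peak = exp(−Δx²/(2σ²)) = 0.27 ⇒ Δx = σ·√(−2 ln 0.27) = 2.345 × 1.618 = 3.794 m.
Width = 2Δx = 7.59 m.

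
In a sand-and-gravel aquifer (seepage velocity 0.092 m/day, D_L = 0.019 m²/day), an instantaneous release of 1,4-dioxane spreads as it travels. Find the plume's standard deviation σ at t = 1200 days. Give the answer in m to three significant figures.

Dispersive spreading gives a Gaussian with σ² = 2Dt; advection only shifts the center.
σ = √(2 × 0.019 × 1200) = 6.75 m.

6.75 m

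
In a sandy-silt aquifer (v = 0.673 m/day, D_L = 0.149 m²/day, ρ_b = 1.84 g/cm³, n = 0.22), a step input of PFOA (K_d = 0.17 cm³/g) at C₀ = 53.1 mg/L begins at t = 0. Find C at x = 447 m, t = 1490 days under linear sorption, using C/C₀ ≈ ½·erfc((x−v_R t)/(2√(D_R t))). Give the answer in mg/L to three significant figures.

Retardation factor R = 1 + ρ_b·K_d/n = 1 + 1.84 × 0.17/0.22 = 2.422.
Sorption retards both mechanisms: v_R = v/R = 0.2779 m/day, D_R = D/R = 0.06152 m²/day.
v_R·t = 0.2779 × 1490 = 414.071 m; 2√(D_R t) = 19.15 m; argument = (447 − 414.071)/19.15 = 1.720.
C = C₀ × ½·erfc(1.720) = 53.1 × 0.007499 = 0.398 mg/L.

0.398 mg/L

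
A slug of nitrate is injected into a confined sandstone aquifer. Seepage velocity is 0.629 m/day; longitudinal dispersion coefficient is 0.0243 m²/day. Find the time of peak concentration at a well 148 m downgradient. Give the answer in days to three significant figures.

For the 1D instantaneous-source solution, setting ∂C/∂t = 0 at fixed x gives v²t² + 2Dt − x² = 0, so t = (√(D² + v²x²) − D)/v².
√(D² + v²x²) = √(0.0243² + 0.629² × 148²) = 93.09; v² = 0.395641.
t = (93.09 − 0.0243)/0.395641 = 235 days (vs. the pure-advection estimate x/v = 235 d).

235 days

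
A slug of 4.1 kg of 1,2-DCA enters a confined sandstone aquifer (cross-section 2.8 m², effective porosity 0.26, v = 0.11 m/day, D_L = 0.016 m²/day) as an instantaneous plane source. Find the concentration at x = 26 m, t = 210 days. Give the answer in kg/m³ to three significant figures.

For an instantaneous plane source, C(x,t) = M/(n_e·A·√(4πDt)) · exp(−(x−vt)²/(4Dt)), with n_e·A the pore (flow) area.
Plume center vt = 0.11 × 210 = 23.1 m, so the well at 26 m is 2.9 m downgradient of the peak.
√(4πDt) = 6.498 m, giving peak height M/(n_e·A·√(4πDt)) = 4.1/(0.26 × 2.8 × 6.498) = 0.8667 kg/m³.
(x−vt)²/(4Dt) = (2.9)²/(4 × 0.016 × 210) = 0.6257; exp(−0.6257) = 0.5349.
C = 0.8667 × 0.5349 = 0.464 kg/m³.

0.464 kg/m³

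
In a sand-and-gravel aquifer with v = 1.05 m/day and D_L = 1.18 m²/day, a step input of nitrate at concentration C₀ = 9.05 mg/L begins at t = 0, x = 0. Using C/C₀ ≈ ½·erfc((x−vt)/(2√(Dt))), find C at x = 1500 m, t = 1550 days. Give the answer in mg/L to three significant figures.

For a continuous step input, C/C₀ ≈ ½·erfc((x−vt)/(2√(Dt))).
vt = 1.05 × 1550 = 1627.5 m and 2√(Dt) = 2√(1.18 × 1550) = 85.53 m.
Argument (x−vt)/(2√(Dt)) = (1500 − 1627.5)/85.53 = -1.491; ½·erfc(-1.491) = 0.9825.
C = 9.05 × 0.9825 = 8.89 mg/L.

8.89 mg/L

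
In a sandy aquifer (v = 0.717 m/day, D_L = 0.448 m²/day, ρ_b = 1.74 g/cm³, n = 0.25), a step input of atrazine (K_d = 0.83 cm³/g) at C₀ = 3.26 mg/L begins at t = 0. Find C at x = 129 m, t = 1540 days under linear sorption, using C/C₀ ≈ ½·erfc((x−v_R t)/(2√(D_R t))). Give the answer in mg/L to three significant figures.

3.23 mg/L

Retardation factor R = 1 + ρ_b·K_d/n = 1 + 1.74 × 0.83/0.25 = 6.777.
Sorption retards both mechanisms: v_R = v/R = 0.1058 m/day, D_R = D/R = 0.06611 m²/day.
v_R·t = 0.1058 × 1540 = 162.932 m; 2√(D_R t) = 20.18 m; argument = (129 − 162.932)/20.18 = -1.681.
C = C₀ × ½·erfc(-1.681) = 3.26 × 0.9913 = 3.23 mg/L.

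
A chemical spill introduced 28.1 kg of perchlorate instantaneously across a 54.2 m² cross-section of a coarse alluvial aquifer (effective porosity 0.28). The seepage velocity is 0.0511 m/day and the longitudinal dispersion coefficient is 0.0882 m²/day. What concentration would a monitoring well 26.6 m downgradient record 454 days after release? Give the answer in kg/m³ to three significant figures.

0.0768 kg/m³

For an instantaneous plane source, C(x,t) = M/(n_e·A·√(4πDt)) · exp(−(x−vt)²/(4Dt)), with n_e·A the pore (flow) area.
Plume center vt = 0.0511 × 454 = 23.1994 m, so the well at 26.6 m is 3.4006 m downgradient of the peak.
√(4πDt) = 22.43 m, giving peak height M/(n_e·A·√(4πDt)) = 28.1/(0.28 × 54.2 × 22.43) = 0.08255 kg/m³.
(x−vt)²/(4Dt) = (3.4006)²/(4 × 0.0882 × 454) = 0.07220; exp(−0.07220) = 0.9303.
C = 0.08255 × 0.9303 = 0.0768 kg/m³.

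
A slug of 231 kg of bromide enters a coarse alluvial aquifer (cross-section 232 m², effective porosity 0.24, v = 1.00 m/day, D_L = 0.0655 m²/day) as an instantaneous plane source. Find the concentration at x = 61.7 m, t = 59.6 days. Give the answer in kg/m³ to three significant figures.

For an instantaneous plane source, C(x,t) = M/(n_e·A·√(4πDt)) · exp(−(x−vt)²/(4Dt)), with n_e·A the pore (flow) area.
Plume center vt = 1.00 × 59.6 = 59.6 m, so the well at 61.7 m is 2.1 m downgradient of the peak.
√(4πDt) = 7.004 m, giving peak height M/(n_e·A·√(4πDt)) = 231/(0.24 × 232 × 7.004) = 0.5923 kg/m³.
(x−vt)²/(4Dt) = (2.1)²/(4 × 0.0655 × 59.6) = 0.2824; exp(−0.2824) = 0.7540.
C = 0.5923 × 0.7540 = 0.447 kg/m³.

0.447 kg/m³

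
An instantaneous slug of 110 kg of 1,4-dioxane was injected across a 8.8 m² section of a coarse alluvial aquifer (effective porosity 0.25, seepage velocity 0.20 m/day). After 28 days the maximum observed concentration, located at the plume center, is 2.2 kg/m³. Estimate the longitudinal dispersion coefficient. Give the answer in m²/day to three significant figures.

At the plume center C_max = M/(n_e·A·√(4πDt)), so D = M²/(4πt·(n_e·A·C_max)²).
n_e·A·C_max = 0.25 × 8.8 × 2.2 = 4.840 kg/m.
D = 110²/(4π × 28 × 4.840²) = 1.47 m²/day.

1.47 m²/day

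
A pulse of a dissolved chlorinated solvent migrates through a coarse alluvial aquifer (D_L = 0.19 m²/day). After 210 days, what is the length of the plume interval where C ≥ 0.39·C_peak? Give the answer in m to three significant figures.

The plume is Gaussian with σ = √(2Dt) = √(2 × 0.19 × 210) = 8.933 m.
C/C_peak = exp(−Δx²/(2σ²)) = 0.39 ⇒ Δx = σ·√(−2 ln 0.39) = 8.933 × 1.372 = 12.26 m.
Width = 2Δx = 24.5 m.

24.5 m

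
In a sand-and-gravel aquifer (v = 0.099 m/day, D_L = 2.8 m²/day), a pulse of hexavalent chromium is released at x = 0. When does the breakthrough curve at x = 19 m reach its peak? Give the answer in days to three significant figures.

For the 1D instantaneous-source solution, setting ∂C/∂t = 0 at fixed x gives v²t² + 2Dt − x² = 0, so t = (√(D² + v²x²) − D)/v².
√(D² + v²x²) = √(2.8² + 0.099² × 19²) = 3.373; v² = 0.009801.
t = (3.373 − 2.8)/0.009801 = 58.5 days (vs. the pure-advection estimate x/v = 192 d).

58.5 days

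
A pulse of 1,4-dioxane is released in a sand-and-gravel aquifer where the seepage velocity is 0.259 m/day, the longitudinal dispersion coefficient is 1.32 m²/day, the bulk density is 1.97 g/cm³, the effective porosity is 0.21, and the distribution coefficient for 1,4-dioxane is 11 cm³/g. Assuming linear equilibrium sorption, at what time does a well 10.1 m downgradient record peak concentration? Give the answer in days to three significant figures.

2500 days

Retardation factor R = 1 + ρ_b·K_d/n = 1 + 1.97 × 11/0.21 = 104.2.
Sorption retards both mechanisms: v_R = v/R = 0.002486 m/day, D_R = D/R = 0.01267 m²/day.
Peak time from v_R²t² + 2D_R t − x² = 0: t = (√(D_R² + v_R²x²) − D_R)/v_R².
√(D_R² + v_R²x²) = √(0.01267² + 0.002486² × 10.1²) = 0.02812; v_R² = 6.180e-06.
t = (0.02812 − 0.01267)/6.180e-06 = 2500 days.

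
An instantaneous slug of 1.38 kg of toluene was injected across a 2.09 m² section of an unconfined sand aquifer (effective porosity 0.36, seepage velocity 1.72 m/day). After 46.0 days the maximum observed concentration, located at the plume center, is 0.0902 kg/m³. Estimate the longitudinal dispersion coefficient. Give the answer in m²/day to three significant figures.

At the plume center C_max = M/(n_e·A·√(4πDt)), so D = M²/(4πt·(n_e·A·C_max)²).
n_e·A·C_max = 0.36 × 2.09 × 0.0902 = 0.06787 kg/m.
D = 1.38²/(4π × 46.0 × 0.06787²) = 0.715 m²/day.

0.715 m²/day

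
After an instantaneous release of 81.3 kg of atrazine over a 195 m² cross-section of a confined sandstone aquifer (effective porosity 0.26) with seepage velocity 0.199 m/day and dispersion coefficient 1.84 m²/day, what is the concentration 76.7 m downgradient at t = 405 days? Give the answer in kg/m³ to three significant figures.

For an instantaneous plane source, C(x,t) = M/(n_e·A·√(4πDt)) · exp(−(x−vt)²/(4Dt)), with n_e·A the pore (flow) area.
Plume center vt = 0.199 × 405 = 80.595 m, so the well at 76.7 m is 3.895 m upgradient of the peak.
√(4πDt) = 96.77 m, giving peak height M/(n_e·A·√(4πDt)) = 81.3/(0.26 × 195 × 96.77) = 0.01657 kg/m³.
(x−vt)²/(4Dt) = (-3.895)²/(4 × 1.84 × 405) = 0.005090; exp(−0.005090) = 0.9949.
C = 0.01657 × 0.9949 = 0.0165 kg/m³.

0.0165 kg/m³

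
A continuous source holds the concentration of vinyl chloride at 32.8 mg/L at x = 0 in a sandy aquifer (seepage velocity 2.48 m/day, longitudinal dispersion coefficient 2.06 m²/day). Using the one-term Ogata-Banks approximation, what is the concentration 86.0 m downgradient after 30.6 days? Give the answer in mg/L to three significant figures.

For a continuous step input, C/C₀ ≈ ½·erfc((x−vt)/(2√(Dt))).
vt = 2.48 × 30.6 = 75.888 m and 2√(Dt) = 2√(2.06 × 30.6) = 15.88 m.
Argument (x−vt)/(2√(Dt)) = (86.0 − 75.888)/15.88 = 0.6368; ½·erfc(0.6368) = 0.1839.
C = 32.8 × 0.1839 = 6.03 mg/L.

6.03 mg/L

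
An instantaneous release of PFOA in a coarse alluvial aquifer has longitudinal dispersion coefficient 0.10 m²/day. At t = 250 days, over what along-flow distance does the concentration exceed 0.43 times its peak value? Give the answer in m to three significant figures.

The plume is Gaussian with σ = √(2Dt) = √(2 × 0.10 × 250) = 7.071 m.
C/C_peak = exp(−Δx²/(2σ²)) = 0.43 ⇒ Δx = σ·√(−2 ln 0.43) = 7.071 × 1.299 = 9.185 m.
Width = 2Δx = 18.4 m.

18.4 m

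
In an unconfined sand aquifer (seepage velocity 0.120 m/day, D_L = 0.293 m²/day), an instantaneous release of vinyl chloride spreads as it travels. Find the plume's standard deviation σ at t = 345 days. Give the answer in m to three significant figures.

14.2 m

Dispersive spreading gives a Gaussian with σ² = 2Dt; advection only shifts the center.
σ = √(2 × 0.293 × 345) = 14.2 m.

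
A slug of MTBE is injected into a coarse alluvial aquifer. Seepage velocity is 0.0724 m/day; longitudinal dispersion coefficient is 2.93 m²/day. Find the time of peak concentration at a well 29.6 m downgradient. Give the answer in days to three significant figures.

134 days

For the 1D instantaneous-source solution, setting ∂C/∂t = 0 at fixed x gives v²t² + 2Dt − x² = 0, so t = (√(D² + v²x²) − D)/v².
√(D² + v²x²) = √(2.93² + 0.0724² × 29.6²) = 3.630; v² = 0.00524176.
t = (3.630 − 2.93)/0.00524176 = 134 days (vs. the pure-advection estimate x/v = 409 d).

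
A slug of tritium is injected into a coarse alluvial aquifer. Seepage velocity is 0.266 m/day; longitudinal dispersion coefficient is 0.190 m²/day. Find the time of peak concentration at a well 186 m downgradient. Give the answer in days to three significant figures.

For the 1D instantaneous-source solution, setting ∂C/∂t = 0 at fixed x gives v²t² + 2Dt − x² = 0, so t = (√(D² + v²x²) − D)/v².
√(D² + v²x²) = √(0.190² + 0.266² × 186²) = 49.48; v² = 0.070756.
t = (49.48 − 0.190)/0.070756 = 697 days (vs. the pure-advection estimate x/v = 699 d).

697 days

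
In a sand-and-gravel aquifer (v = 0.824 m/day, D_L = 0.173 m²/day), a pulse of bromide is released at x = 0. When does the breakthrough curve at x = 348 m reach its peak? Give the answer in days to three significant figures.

422 days

For the 1D instantaneous-source solution, setting ∂C/∂t = 0 at fixed x gives v²t² + 2Dt − x² = 0, so t = (√(D² + v²x²) − D)/v².
√(D² + v²x²) = √(0.173² + 0.824² × 348²) = 286.8; v² = 0.678976.
t = (286.8 − 0.173)/0.678976 = 422 days (vs. the pure-advection estimate x/v = 422 d).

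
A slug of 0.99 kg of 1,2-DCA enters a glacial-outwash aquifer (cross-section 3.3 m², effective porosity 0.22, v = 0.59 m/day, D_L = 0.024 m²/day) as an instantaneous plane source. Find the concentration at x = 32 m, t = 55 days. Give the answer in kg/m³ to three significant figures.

0.322 kg/m³

For an instantaneous plane source, C(x,t) = M/(n_e·A·√(4πDt)) · exp(−(x−vt)²/(4Dt)), with n_e·A the pore (flow) area.
Plume center vt = 0.59 × 55 = 32.45 m, so the well at 32 m is 0.45 m upgradient of the peak.
√(4πDt) = 4.073 m, giving peak height M/(n_e·A·√(4πDt)) = 0.99/(0.22 × 3.3 × 4.073) = 0.3348 kg/m³.
(x−vt)²/(4Dt) = (-0.45)²/(4 × 0.024 × 55) = 0.03835; exp(−0.03835) = 0.9624.
C = 0.3348 × 0.9624 = 0.322 kg/m³.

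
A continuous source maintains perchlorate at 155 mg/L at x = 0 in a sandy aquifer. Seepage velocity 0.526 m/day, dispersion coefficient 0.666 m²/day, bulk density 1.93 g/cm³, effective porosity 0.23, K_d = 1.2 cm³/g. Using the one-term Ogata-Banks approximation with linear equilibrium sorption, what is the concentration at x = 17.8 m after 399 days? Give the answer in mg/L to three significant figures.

Retardation factor R = 1 + ρ_b·K_d/n = 1 + 1.93 × 1.2/0.23 = 11.07.
Sorption retards both mechanisms: v_R = v/R = 0.04752 m/day, D_R = D/R = 0.06016 m²/day.
v_R·t = 0.04752 × 399 = 18.96048 m; 2√(D_R t) = 9.799 m; argument = (17.8 − 18.96048)/9.799 = -0.1184.
C = C₀ × ½·erfc(-0.1184) = 155 × 0.5665 = 87.8 mg/L.

87.8 mg/L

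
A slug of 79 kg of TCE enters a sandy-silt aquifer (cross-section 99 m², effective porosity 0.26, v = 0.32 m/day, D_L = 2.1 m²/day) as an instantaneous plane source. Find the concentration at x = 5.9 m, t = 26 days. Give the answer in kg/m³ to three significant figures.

For an instantaneous plane source, C(x,t) = M/(n_e·A·√(4πDt)) · exp(−(x−vt)²/(4Dt)), with n_e·A the pore (flow) area.
Plume center vt = 0.32 × 26 = 8.32 m, so the well at 5.9 m is 2.42 m upgradient of the peak.
√(4πDt) = 26.19 m, giving peak height M/(n_e·A·√(4πDt)) = 79/(0.26 × 99 × 26.19) = 0.1172 kg/m³.
(x−vt)²/(4Dt) = (-2.42)²/(4 × 2.1 × 26) = 0.02682; exp(−0.02682) = 0.9735.
C = 0.1172 × 0.9735 = 0.114 kg/m³.

0.114 kg/m³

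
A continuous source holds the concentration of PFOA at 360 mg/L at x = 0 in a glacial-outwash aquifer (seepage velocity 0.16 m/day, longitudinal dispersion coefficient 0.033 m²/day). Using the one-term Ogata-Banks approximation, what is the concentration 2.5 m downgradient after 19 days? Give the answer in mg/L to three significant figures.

247 mg/L

For a continuous step input, C/C₀ ≈ ½·erfc((x−vt)/(2√(Dt))).
vt = 0.16 × 19 = 3.04 m and 2√(Dt) = 2√(0.033 × 19) = 1.584 m.
Argument (x−vt)/(2√(Dt)) = (2.5 − 3.04)/1.584 = -0.3409; ½·erfc(-0.3409) = 0.6851.
C = 360 × 0.6851 = 247 mg/L.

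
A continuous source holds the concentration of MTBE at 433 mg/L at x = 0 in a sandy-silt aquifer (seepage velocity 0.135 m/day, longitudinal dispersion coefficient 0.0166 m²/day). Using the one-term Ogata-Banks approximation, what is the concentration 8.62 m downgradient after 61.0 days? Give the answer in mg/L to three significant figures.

170 mg/L

For a continuous step input, C/C₀ ≈ ½·erfc((x−vt)/(2√(Dt))).
vt = 0.135 × 61.0 = 8.235 m and 2√(Dt) = 2√(0.0166 × 61.0) = 2.013 m.
Argument (x−vt)/(2√(Dt)) = (8.62 − 8.235)/2.013 = 0.1913; ½·erfc(0.1913) = 0.3934.
C = 433 × 0.3934 = 170 mg/L.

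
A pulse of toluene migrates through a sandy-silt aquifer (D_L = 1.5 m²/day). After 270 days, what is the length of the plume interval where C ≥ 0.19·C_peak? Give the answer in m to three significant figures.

104 m

The plume is Gaussian with σ = √(2Dt) = √(2 × 1.5 × 270) = 28.46 m.
C/C_peak = exp(−Δx²/(2σ²)) = 0.19 ⇒ Δx = σ·√(−2 ln 0.19) = 28.46 × 1.822 = 51.85 m.
Width = 2Δx = 104 m.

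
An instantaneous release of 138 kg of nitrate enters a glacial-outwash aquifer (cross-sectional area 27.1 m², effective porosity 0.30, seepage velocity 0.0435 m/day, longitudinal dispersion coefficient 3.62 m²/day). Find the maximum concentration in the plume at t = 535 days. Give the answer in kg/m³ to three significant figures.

0.109 kg/m³

The peak of an instantaneous 1D plume sits at x = vt; there the Gaussian factor is 1 and C_max = M/(n_e·A·√(4πDt)), where n_e·A is the pore area the mass is dissolved in.
√(4πDt) = √(4π × 3.62 × 535) = 156.0 m, so C_max = 138/(0.30 × 27.1 × 156.0) = 0.109 kg/m³.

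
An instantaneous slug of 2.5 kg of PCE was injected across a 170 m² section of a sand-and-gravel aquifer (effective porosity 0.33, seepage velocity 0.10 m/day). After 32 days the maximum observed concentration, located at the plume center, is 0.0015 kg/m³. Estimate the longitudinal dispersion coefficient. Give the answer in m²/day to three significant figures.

2.19 m²/day

At the plume center C_max = M/(n_e·A·√(4πDt)), so D = M²/(4πt·(n_e·A·C_max)²).
n_e·A·C_max = 0.33 × 170 × 0.0015 = 0.08415 kg/m.
D = 2.5²/(4π × 32 × 0.08415²) = 2.19 m²/day.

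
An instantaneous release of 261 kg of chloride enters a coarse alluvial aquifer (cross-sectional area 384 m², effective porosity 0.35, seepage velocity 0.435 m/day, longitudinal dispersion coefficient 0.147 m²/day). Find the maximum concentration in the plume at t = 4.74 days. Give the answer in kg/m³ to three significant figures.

0.656 kg/m³

The peak of an instantaneous 1D plume sits at x = vt; there the Gaussian factor is 1 and C_max = M/(n_e·A·√(4πDt)), where n_e·A is the pore area the mass is dissolved in.
√(4πDt) = √(4π × 0.147 × 4.74) = 2.959 m, so C_max = 261/(0.35 × 384 × 2.959) = 0.656 kg/m³.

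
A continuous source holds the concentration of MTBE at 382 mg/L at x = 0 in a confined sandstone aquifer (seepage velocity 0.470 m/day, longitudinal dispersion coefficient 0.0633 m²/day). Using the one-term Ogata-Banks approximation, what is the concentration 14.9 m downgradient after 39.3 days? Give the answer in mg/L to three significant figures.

For a continuous step input, C/C₀ ≈ ½·erfc((x−vt)/(2√(Dt))).
vt = 0.470 × 39.3 = 18.471 m and 2√(Dt) = 2√(0.0633 × 39.3) = 3.154 m.
Argument (x−vt)/(2√(Dt)) = (14.9 − 18.471)/3.154 = -1.132; ½·erfc(-1.132) = 0.9453.
C = 382 × 0.9453 = 361 mg/L.

361 mg/L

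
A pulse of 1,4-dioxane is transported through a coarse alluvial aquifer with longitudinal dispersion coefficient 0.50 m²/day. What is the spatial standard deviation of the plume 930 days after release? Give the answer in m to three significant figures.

Dispersive spreading gives a Gaussian with σ² = 2Dt; advection only shifts the center.
σ = √(2 × 0.50 × 930) = 30.5 m.

30.5 m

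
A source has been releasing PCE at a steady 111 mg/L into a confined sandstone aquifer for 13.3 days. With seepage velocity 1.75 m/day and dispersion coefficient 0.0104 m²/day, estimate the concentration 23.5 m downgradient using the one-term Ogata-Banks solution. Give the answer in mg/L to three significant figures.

37.1 mg/L

For a continuous step input, C/C₀ ≈ ½·erfc((x−vt)/(2√(Dt))).
vt = 1.75 × 13.3 = 23.275 m and 2√(Dt) = 2√(0.0104 × 13.3) = 0.7438 m.
Argument (x−vt)/(2√(Dt)) = (23.5 − 23.275)/0.7438 = 0.3025; ½·erfc(0.3025) = 0.3344.
C = 111 × 0.3344 = 37.1 mg/L.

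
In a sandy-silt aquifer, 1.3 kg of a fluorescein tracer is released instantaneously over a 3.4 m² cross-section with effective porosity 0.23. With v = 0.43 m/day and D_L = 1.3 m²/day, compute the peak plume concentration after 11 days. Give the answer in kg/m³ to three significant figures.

The peak of an instantaneous 1D plume sits at x = vt; there the Gaussian factor is 1 and C_max = M/(n_e·A·√(4πDt)), where n_e·A is the pore area the mass is dissolved in.
√(4πDt) = √(4π × 1.3 × 11) = 13.41 m, so C_max = 1.3/(0.23 × 3.4 × 13.41) = 0.124 kg/m³.

0.124 kg/m³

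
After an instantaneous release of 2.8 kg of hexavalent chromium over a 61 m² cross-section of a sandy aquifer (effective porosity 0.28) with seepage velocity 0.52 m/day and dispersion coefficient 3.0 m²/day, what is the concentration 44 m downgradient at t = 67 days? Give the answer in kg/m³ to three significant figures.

For an instantaneous plane source, C(x,t) = M/(n_e·A·√(4πDt)) · exp(−(x−vt)²/(4Dt)), with n_e·A the pore (flow) area.
Plume center vt = 0.52 × 67 = 34.84 m, so the well at 44 m is 9.16 m downgradient of the peak.
√(4πDt) = 50.26 m, giving peak height M/(n_e·A·√(4πDt)) = 2.8/(0.28 × 61 × 50.26) = 0.003262 kg/m³.
(x−vt)²/(4Dt) = (9.16)²/(4 × 3.0 × 67) = 0.1044; exp(−0.1044) = 0.9009.
C = 0.003262 × 0.9009 = 0.00294 kg/m³.

0.00294 kg/m³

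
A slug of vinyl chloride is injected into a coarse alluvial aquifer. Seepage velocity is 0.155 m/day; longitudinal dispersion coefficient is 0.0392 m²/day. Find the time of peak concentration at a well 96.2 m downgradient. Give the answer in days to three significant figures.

619 days

For the 1D instantaneous-source solution, setting ∂C/∂t = 0 at fixed x gives v²t² + 2Dt − x² = 0, so t = (√(D² + v²x²) − D)/v².
√(D² + v²x²) = √(0.0392² + 0.155² × 96.2²) = 14.91; v² = 0.024025.
t = (14.91 − 0.0392)/0.024025 = 619 days (vs. the pure-advection estimate x/v = 621 d).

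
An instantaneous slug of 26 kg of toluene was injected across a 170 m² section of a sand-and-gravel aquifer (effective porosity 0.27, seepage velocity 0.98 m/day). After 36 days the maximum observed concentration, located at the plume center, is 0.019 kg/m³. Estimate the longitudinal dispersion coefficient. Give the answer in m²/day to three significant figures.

At the plume center C_max = M/(n_e·A·√(4πDt)), so D = M²/(4πt·(n_e·A·C_max)²).
n_e·A·C_max = 0.27 × 170 × 0.019 = 0.8721 kg/m.
D = 26²/(4π × 36 × 0.8721²) = 1.96 m²/day.

1.96 m²/day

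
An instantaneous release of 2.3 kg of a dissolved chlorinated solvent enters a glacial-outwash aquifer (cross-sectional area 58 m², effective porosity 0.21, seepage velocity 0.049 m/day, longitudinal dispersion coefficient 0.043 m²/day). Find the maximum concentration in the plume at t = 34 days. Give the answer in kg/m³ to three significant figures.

0.0441 kg/m³

The peak of an instantaneous 1D plume sits at x = vt; there the Gaussian factor is 1 and C_max = M/(n_e·A·√(4πDt)), where n_e·A is the pore area the mass is dissolved in.
√(4πDt) = √(4π × 0.043 × 34) = 4.286 m, so C_max = 2.3/(0.21 × 58 × 4.286) = 0.0441 kg/m³.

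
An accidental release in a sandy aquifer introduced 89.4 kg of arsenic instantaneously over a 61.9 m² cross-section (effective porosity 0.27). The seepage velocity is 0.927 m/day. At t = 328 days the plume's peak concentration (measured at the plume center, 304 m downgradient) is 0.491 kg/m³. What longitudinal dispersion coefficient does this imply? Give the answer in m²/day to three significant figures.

0.0288 m²/day

At the plume center C_max = M/(n_e·A·√(4πDt)), so D = M²/(4πt·(n_e·A·C_max)²).
n_e·A·C_max = 0.27 × 61.9 × 0.491 = 8.206 kg/m.
D = 89.4²/(4π × 328 × 8.206²) = 0.0288 m²/day.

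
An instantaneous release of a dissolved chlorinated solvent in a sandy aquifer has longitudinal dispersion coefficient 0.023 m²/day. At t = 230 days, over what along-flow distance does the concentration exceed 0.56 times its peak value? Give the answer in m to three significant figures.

The plume is Gaussian with σ = √(2Dt) = √(2 × 0.023 × 230) = 3.253 m.
C/C_peak = exp(−Δx²/(2σ²)) = 0.56 ⇒ Δx = σ·√(−2 ln 0.56) = 3.253 × 1.077 = 3.503 m.
Width = 2Δx = 7.01 m.

7.01 m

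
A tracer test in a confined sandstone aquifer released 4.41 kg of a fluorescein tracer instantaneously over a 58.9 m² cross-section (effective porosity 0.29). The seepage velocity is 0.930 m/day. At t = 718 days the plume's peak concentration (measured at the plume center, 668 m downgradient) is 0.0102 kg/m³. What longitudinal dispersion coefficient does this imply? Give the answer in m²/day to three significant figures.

At the plume center C_max = M/(n_e·A·√(4πDt)), so D = M²/(4πt·(n_e·A·C_max)²).
n_e·A·C_max = 0.29 × 58.9 × 0.0102 = 0.1742 kg/m.
D = 4.41²/(4π × 718 × 0.1742²) = 0.0710 m²/day.

0.0710 m²/day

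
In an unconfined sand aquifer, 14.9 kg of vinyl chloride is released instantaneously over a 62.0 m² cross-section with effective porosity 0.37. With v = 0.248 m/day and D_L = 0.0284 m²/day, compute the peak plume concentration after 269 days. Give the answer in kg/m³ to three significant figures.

0.0663 kg/m³

The peak of an instantaneous 1D plume sits at x = vt; there the Gaussian factor is 1 and C_max = M/(n_e·A·√(4πDt)), where n_e·A is the pore area the mass is dissolved in.
√(4πDt) = √(4π × 0.0284 × 269) = 9.798 m, so C_max = 14.9/(0.37 × 62.0 × 9.798) = 0.0663 kg/m³.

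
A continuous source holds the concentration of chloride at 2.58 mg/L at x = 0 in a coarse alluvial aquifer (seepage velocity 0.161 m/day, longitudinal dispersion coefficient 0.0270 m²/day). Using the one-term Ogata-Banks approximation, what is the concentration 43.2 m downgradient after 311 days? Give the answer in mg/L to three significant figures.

2.46 mg/L

For a continuous step input, C/C₀ ≈ ½·erfc((x−vt)/(2√(Dt))).
vt = 0.161 × 311 = 50.071 m and 2√(Dt) = 2√(0.0270 × 311) = 5.796 m.
Argument (x−vt)/(2√(Dt)) = (43.2 − 50.071)/5.796 = -1.185; ½·erfc(-1.185) = 0.9531.
C = 2.58 × 0.9531 = 2.46 mg/L.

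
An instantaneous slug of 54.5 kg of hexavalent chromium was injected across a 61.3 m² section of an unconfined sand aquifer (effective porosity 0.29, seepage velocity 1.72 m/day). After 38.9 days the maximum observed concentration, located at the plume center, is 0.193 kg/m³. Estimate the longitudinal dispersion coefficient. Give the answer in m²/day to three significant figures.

At the plume center C_max = M/(n_e·A·√(4πDt)), so D = M²/(4πt·(n_e·A·C_max)²).
n_e·A·C_max = 0.29 × 61.3 × 0.193 = 3.431 kg/m.
D = 54.5²/(4π × 38.9 × 3.431²) = 0.516 m²/day.

0.516 m²/day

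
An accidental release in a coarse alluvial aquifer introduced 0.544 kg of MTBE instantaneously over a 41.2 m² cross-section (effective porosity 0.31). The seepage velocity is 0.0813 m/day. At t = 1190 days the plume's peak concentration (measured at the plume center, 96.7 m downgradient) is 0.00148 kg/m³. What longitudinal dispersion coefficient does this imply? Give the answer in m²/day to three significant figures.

At the plume center C_max = M/(n_e·A·√(4πDt)), so D = M²/(4πt·(n_e·A·C_max)²).
n_e·A·C_max = 0.31 × 41.2 × 0.00148 = 0.01890 kg/m.
D = 0.544²/(4π × 1190 × 0.01890²) = 0.0554 m²/day.

0.0554 m²/day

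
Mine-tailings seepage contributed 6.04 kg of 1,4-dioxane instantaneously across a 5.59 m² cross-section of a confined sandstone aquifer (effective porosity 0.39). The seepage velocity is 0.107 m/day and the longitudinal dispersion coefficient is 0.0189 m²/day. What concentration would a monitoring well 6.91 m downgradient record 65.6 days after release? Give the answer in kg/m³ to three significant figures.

For an instantaneous plane source, C(x,t) = M/(n_e·A·√(4πDt)) · exp(−(x−vt)²/(4Dt)), with n_e·A the pore (flow) area.
Plume center vt = 0.107 × 65.6 = 7.0192 m, so the well at 6.91 m is 0.1092 m upgradient of the peak.
√(4πDt) = 3.947 m, giving peak height M/(n_e·A·√(4πDt)) = 6.04/(0.39 × 5.59 × 3.947) = 0.7019 kg/m³.
(x−vt)²/(4Dt) = (-0.1092)²/(4 × 0.0189 × 65.6) = 0.002404; exp(−0.002404) = 0.9976.
C = 0.7019 × 0.9976 = 0.700 kg/m³.

0.700 kg/m³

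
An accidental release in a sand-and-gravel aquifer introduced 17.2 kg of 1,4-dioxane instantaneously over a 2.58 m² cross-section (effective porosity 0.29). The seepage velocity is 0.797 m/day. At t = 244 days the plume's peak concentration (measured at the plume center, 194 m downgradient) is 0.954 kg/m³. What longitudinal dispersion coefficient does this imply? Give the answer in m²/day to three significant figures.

At the plume center C_max = M/(n_e·A·√(4πDt)), so D = M²/(4πt·(n_e·A·C_max)²).
n_e·A·C_max = 0.29 × 2.58 × 0.954 = 0.7138 kg/m.
D = 17.2²/(4π × 244 × 0.7138²) = 0.189 m²/day.

0.189 m²/day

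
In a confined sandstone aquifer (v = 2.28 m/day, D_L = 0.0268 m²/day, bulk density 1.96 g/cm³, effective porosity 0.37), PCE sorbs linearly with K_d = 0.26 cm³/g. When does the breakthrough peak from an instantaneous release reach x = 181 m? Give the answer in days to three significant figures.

Retardation factor R = 1 + ρ_b·K_d/n = 1 + 1.96 × 0.26/0.37 = 2.377.
Sorption retards both mechanisms: v_R = v/R = 0.9592 m/day, D_R = D/R = 0.01127 m²/day.
Peak time from v_R²t² + 2D_R t − x² = 0: t = (√(D_R² + v_R²x²) − D_R)/v_R².
√(D_R² + v_R²x²) = √(0.01127² + 0.9592² × 181²) = 173.6; v_R² = 0.9201.
t = (173.6 − 0.01127)/0.9201 = 189 days.

189 days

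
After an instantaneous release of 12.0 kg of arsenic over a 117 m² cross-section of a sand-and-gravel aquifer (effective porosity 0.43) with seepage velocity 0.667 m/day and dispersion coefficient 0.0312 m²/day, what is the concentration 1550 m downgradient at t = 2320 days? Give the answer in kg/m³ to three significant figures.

For an instantaneous plane source, C(x,t) = M/(n_e·A·√(4πDt)) · exp(−(x−vt)²/(4Dt)), with n_e·A the pore (flow) area.
Plume center vt = 0.667 × 2320 = 1547.44 m, so the well at 1550 m is 2.56 m downgradient of the peak.
√(4πDt) = 30.16 m, giving peak height M/(n_e·A·√(4πDt)) = 12.0/(0.43 × 117 × 30.16) = 0.007909 kg/m³.
(x−vt)²/(4Dt) = (2.56)²/(4 × 0.0312 × 2320) = 0.02263; exp(−0.02263) = 0.9776.
C = 0.007909 × 0.9776 = 0.00773 kg/m³.

0.00773 kg/m³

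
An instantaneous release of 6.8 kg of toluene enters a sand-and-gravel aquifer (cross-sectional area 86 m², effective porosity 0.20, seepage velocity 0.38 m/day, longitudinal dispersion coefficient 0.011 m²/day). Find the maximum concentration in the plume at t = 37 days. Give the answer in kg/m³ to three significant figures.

0.175 kg/m³

The peak of an instantaneous 1D plume sits at x = vt; there the Gaussian factor is 1 and C_max = M/(n_e·A·√(4πDt)), where n_e·A is the pore area the mass is dissolved in.
√(4πDt) = √(4π × 0.011 × 37) = 2.262 m, so C_max = 6.8/(0.20 × 86 × 2.262) = 0.175 kg/m³.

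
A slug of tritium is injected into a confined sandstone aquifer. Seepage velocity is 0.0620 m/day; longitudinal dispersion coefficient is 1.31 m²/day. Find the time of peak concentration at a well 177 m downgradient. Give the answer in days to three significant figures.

For the 1D instantaneous-source solution, setting ∂C/∂t = 0 at fixed x gives v²t² + 2Dt − x² = 0, so t = (√(D² + v²x²) − D)/v².
√(D² + v²x²) = √(1.31² + 0.0620² × 177²) = 11.05; v² = 0.003844.
t = (11.05 − 1.31)/0.003844 = 2530 days (vs. the pure-advection estimate x/v = 2850 d).

2530 days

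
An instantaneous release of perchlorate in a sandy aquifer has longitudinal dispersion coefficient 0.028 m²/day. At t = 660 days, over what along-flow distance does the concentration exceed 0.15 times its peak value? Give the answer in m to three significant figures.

23.7 m

The plume is Gaussian with σ = √(2Dt) = √(2 × 0.028 × 660) = 6.079 m.
C/C_peak = exp(−Δx²/(2σ²)) = 0.15 ⇒ Δx = σ·√(−2 ln 0.15) = 6.079 × 1.948 = 11.84 m.
Width = 2Δx = 23.7 m.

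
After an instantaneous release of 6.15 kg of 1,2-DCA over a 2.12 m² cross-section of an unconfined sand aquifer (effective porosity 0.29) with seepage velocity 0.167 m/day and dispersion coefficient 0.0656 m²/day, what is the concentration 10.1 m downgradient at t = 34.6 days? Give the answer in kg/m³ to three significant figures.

0.239 kg/m³

For an instantaneous plane source, C(x,t) = M/(n_e·A·√(4πDt)) · exp(−(x−vt)²/(4Dt)), with n_e·A the pore (flow) area.
Plume center vt = 0.167 × 34.6 = 5.7782 m, so the well at 10.1 m is 4.3218 m downgradient of the peak.
√(4πDt) = 5.341 m, giving peak height M/(n_e·A·√(4πDt)) = 6.15/(0.29 × 2.12 × 5.341) = 1.873 kg/m³.
(x−vt)²/(4Dt) = (4.3218)²/(4 × 0.0656 × 34.6) = 2.057; exp(−2.057) = 0.1278.
C = 1.873 × 0.1278 = 0.239 kg/m³.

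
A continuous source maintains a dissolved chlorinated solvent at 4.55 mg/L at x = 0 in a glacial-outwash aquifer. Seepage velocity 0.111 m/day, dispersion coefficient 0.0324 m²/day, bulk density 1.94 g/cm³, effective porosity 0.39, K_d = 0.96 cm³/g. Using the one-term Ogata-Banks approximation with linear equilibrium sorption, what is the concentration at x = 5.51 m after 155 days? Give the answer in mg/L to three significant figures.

Retardation factor R = 1 + ρ_b·K_d/n = 1 + 1.94 × 0.96/0.39 = 5.775.
Sorption retards both mechanisms: v_R = v/R = 0.01922 m/day, D_R = D/R = 0.005610 m²/day.
v_R·t = 0.01922 × 155 = 2.9791 m; 2√(D_R t) = 1.865 m; argument = (5.51 − 2.9791)/1.865 = 1.357.
C = C₀ × ½·erfc(1.357) = 4.55 × 0.02749 = 0.125 mg/L.

0.125 mg/L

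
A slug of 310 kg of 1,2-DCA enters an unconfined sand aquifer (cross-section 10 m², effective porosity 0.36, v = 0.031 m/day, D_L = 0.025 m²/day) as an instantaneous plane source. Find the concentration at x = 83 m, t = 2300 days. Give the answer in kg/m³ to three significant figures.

1.77 kg/m³

For an instantaneous plane source, C(x,t) = M/(n_e·A·√(4πDt)) · exp(−(x−vt)²/(4Dt)), with n_e·A the pore (flow) area.
Plume center vt = 0.031 × 2300 = 71.3 m, so the well at 83 m is 11.7 m downgradient of the peak.
√(4πDt) = 26.88 m, giving peak height M/(n_e·A·√(4πDt)) = 310/(0.36 × 10 × 26.88) = 3.204 kg/m³.
(x−vt)²/(4Dt) = (11.7)²/(4 × 0.025 × 2300) = 0.5952; exp(−0.5952) = 0.5515.
C = 3.204 × 0.5515 = 1.77 kg/m³.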